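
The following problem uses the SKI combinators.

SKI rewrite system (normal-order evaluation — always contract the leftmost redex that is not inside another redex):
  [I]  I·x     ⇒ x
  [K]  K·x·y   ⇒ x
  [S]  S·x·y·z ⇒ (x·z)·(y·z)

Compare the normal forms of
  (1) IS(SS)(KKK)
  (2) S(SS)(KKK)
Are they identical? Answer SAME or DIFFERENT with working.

Answer: SAME — A ⇓ S(SS)K, B ⇓ S(SS)K

Reduction:
Term A:
  start: IS(SS)(KKK)
  [1] S(SS)(KKK)
  [2] S(SS)K

Term B:
  start: S(SS)(KKK)
  [1] S(SS)K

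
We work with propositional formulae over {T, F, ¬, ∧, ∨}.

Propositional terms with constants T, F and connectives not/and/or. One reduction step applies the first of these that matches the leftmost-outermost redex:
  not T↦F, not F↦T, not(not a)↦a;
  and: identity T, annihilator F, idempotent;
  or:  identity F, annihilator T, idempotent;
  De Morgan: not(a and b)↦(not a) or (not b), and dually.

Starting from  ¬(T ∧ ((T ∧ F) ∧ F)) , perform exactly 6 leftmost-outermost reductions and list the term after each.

Answer: after 6 steps: (F ∨ ¬F) ∨ ¬F

Derivation:
  start: ¬(T ∧ ((T ∧ F) ∧ F))
  step 1: ¬T ∨ ¬((T ∧ F) ∧ F)
  step 2: F ∨ ¬((T ∧ F) ∧ F)
  step 3: ¬((T ∧ F) ∧ F)
  step 4: ¬(T ∧ F) ∨ ¬F
  step 5: (¬T ∨ ¬F) ∨ ¬F
  step 6: (F ∨ ¬F) ∨ ¬F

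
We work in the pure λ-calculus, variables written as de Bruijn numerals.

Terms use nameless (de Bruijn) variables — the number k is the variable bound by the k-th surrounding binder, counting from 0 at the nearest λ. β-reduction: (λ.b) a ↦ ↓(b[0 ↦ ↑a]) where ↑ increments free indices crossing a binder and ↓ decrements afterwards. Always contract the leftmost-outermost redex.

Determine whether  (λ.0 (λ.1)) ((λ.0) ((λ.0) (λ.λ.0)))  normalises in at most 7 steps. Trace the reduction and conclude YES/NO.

Answer: YES — reaches normal form λ.0 in 4 ≤ 7 steps

Working:
  start: (λ.0 (λ.1)) ((λ.0) ((λ.0) (λ.λ.0)))
  →1  (λ.0) ((λ.0) (λ.λ.0)) (λ.(λ.0) ((λ.0) (λ.λ.0)))
  →2  (λ.0) (λ.λ.0) (λ.(λ.0) ((λ.0) (λ.λ.0)))
  →3  (λ.λ.0) (λ.(λ.0) ((λ.0) (λ.λ.0)))
  →4  λ.0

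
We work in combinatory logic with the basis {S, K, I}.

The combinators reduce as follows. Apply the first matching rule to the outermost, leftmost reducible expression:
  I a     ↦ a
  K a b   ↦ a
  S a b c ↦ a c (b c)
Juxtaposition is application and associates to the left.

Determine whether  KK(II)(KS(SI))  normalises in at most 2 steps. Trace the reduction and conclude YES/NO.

  start: KK(II)(KS(SI))
  step 1: K(KS(SI))
  step 2: KS

Answer: YES — reaches normal form KS in 2 ≤ 2 steps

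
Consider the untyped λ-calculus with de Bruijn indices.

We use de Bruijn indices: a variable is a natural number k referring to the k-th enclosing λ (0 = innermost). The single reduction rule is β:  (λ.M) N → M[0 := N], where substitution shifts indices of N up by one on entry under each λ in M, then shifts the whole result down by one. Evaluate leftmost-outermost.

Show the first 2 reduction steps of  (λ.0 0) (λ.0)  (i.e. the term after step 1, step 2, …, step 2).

  start: (λ.0 0) (λ.0)
  [1] (λ.0) (λ.0)
  [2] λ.0

Answer: after 2 steps: λ.0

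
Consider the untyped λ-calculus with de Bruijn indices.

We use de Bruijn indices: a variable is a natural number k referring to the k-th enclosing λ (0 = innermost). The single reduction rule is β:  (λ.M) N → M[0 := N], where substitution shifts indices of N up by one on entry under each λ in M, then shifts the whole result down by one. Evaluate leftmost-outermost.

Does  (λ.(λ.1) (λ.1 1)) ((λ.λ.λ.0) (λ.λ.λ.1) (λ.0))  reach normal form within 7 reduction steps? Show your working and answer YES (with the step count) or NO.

  start: (λ.(λ.1) (λ.1 1)) ((λ.λ.λ.0) (λ.λ.λ.1) (λ.0))
  [1] (λ.(λ.λ.λ.0) (λ.λ.λ.1) (λ.0)) (λ.(λ.λ.λ.0) (λ.λ.λ.1) (λ.0) ((λ.λ.λ.0) (λ.λ.λ.1) (λ.0)))
  [2] (λ.λ.λ.0) (λ.λ.λ.1) (λ.0)
  [3] (λ.λ.0) (λ.0)
  [4] λ.0

Answer: YES — reaches normal form λ.0 in 4 ≤ 7 steps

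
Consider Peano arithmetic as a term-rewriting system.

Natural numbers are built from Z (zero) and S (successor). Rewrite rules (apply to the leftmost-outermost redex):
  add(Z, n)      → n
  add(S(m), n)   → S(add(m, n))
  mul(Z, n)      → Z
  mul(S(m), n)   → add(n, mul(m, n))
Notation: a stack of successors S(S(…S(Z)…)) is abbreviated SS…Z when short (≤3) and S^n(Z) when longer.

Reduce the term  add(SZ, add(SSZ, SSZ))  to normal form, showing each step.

  start: add(SZ, add(SSZ, SSZ))
  →1  S(add(Z, add(SSZ, SSZ)))
  →2  S(add(SSZ, SSZ))
  →3  S(S(add(SZ, SSZ)))
  →4  S(S(S(add(Z, SSZ))))
  →5  S^5(Z)

Answer: normal form = S^5(Z)  (in 5 steps)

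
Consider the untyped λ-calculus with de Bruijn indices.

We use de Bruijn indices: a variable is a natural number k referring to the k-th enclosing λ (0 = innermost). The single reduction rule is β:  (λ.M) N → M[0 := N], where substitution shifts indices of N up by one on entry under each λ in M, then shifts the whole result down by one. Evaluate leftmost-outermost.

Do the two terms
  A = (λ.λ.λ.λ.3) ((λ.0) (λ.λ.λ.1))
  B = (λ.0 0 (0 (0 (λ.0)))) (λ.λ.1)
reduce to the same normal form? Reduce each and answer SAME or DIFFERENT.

Term A:
  start: (λ.λ.λ.λ.3) ((λ.0) (λ.λ.λ.1))
  [1] λ.λ.λ.(λ.0) (λ.λ.λ.1)
  [2] λ.λ.λ.λ.λ.λ.1

Term B:
  start: (λ.0 0 (0 (0 (λ.0)))) (λ.λ.1)
  [1] (λ.λ.1) (λ.λ.1) ((λ.λ.1) ((λ.λ.1) (λ.0)))
  [2] (λ.λ.λ.1) ((λ.λ.1) ((λ.λ.1) (λ.0)))
  [3] λ.λ.1

Answer: DIFFERENT — A ⇓ λ.λ.λ.λ.λ.λ.1, B ⇓ λ.λ.1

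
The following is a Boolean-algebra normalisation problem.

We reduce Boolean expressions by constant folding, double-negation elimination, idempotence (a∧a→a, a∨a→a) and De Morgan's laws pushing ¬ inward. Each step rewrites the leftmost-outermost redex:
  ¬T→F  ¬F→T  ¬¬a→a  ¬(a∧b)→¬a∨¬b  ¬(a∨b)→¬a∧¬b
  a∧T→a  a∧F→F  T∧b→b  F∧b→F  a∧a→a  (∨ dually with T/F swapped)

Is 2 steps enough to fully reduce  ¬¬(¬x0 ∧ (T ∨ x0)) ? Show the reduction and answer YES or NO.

Answer: NO — after 2 steps the term is ¬x0 ∧ T, not yet normal

Derivation:
  start: ¬¬(¬x0 ∧ (T ∨ x0))
  →1  ¬x0 ∧ (T ∨ x0)
  →2  ¬x0 ∧ T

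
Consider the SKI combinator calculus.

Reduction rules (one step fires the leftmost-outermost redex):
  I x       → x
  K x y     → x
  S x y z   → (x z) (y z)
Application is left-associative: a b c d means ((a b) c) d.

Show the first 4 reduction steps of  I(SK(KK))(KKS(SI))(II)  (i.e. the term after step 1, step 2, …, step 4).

Answer: after 4 steps: K(SI)(II)

Working:
  start: I(SK(KK))(KKS(SI))(II)
  →1  SK(KK)(KKS(SI))(II)
  →2  K(KKS(SI))(KK(KKS(SI)))(II)
  →3  KKS(SI)(II)
  →4  K(SI)(II)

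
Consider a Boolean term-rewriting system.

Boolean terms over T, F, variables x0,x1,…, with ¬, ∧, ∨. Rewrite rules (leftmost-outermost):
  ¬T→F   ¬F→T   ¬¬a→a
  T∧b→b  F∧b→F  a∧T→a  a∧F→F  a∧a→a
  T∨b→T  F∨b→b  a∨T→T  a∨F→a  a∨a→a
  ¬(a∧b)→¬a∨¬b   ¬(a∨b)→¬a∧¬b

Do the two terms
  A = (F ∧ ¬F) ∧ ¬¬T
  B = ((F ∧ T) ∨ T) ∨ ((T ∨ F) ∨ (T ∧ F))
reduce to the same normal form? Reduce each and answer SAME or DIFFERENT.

Term A:
  start: (F ∧ ¬F) ∧ ¬¬T
  [1] F ∧ ¬¬T
  [2] F

Term B:
  start: ((F ∧ T) ∨ T) ∨ ((T ∨ F) ∨ (T ∧ F))
  [1] T ∨ ((T ∨ F) ∨ (T ∧ F))
  [2] T

Answer: DIFFERENT — A ⇓ F, B ⇓ T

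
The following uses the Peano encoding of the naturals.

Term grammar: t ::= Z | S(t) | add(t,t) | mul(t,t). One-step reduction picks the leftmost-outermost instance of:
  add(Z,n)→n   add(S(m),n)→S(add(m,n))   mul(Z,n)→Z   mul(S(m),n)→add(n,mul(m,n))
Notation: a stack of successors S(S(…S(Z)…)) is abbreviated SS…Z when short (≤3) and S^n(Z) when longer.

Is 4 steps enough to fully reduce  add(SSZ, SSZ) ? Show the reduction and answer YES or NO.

  start: add(SSZ, SSZ)
  →1  S(add(SZ, SSZ))
  →2  S(S(add(Z, SSZ)))
  →3  S^4(Z)

Answer: YES — reaches normal form S^4(Z) in 3 ≤ 4 steps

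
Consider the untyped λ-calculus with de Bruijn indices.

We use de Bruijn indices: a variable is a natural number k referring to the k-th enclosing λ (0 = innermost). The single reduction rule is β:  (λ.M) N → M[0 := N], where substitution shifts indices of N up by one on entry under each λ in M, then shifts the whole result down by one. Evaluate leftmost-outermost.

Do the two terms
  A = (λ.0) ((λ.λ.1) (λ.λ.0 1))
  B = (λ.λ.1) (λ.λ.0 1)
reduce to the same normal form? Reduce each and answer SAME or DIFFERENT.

Answer: SAME — A ⇓ λ.λ.λ.0 1, B ⇓ λ.λ.λ.0 1

Derivation:
Term A:
  start: (λ.0) ((λ.λ.1) (λ.λ.0 1))
  →1  (λ.λ.1) (λ.λ.0 1)
  →2  λ.λ.λ.0 1

Term B:
  start: (λ.λ.1) (λ.λ.0 1)
  →1  λ.λ.λ.0 1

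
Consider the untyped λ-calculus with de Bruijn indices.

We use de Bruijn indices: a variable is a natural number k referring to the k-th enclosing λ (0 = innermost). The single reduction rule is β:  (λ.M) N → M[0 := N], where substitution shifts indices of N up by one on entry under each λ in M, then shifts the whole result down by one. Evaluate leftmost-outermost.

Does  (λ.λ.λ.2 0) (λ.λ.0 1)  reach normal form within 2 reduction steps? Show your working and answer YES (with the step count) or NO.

  start: (λ.λ.λ.2 0) (λ.λ.0 1)
  step 1: λ.λ.(λ.λ.0 1) 0
  step 2: λ.λ.λ.0 1

Answer: YES — reaches normal form λ.λ.λ.0 1 in 2 ≤ 2 steps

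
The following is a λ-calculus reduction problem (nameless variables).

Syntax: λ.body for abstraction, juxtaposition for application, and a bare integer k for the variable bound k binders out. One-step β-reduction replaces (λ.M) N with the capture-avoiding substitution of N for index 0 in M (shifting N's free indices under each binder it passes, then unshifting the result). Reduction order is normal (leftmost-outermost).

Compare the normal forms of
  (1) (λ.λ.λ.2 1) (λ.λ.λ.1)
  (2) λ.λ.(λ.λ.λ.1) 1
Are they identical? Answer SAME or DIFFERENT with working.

Term A:
  start: (λ.λ.λ.2 1) (λ.λ.λ.1)
  →1  λ.λ.(λ.λ.λ.1) 1
  →2  λ.λ.λ.λ.1

Term B:
  start: λ.λ.(λ.λ.λ.1) 1
  →1  λ.λ.λ.λ.1

Answer: SAME — A ⇓ λ.λ.λ.λ.1, B ⇓ λ.λ.λ.λ.1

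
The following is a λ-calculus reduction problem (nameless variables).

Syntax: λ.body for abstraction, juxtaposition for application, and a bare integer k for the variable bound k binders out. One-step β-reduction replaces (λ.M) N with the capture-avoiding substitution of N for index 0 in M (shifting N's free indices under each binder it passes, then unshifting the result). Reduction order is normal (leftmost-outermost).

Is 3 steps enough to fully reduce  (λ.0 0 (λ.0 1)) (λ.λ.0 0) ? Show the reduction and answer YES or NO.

Answer: NO — after 3 steps the term is (λ.0 (λ.λ.0 0)) (λ.0 (λ.λ.0 0)), not yet normal

Reduction:
  start: (λ.0 0 (λ.0 1)) (λ.λ.0 0)
  →1  (λ.λ.0 0) (λ.λ.0 0) (λ.0 (λ.λ.0 0))
  →2  (λ.0 0) (λ.0 (λ.λ.0 0))
  →3  (λ.0 (λ.λ.0 0)) (λ.0 (λ.λ.0 0))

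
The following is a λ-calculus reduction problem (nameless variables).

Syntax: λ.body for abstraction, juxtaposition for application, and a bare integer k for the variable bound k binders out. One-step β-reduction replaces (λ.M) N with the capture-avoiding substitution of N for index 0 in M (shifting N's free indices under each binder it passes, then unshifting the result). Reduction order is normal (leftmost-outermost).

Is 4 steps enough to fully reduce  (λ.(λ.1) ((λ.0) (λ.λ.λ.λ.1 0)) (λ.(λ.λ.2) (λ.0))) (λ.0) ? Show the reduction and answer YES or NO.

  start: (λ.(λ.1) ((λ.0) (λ.λ.λ.λ.1 0)) (λ.(λ.λ.2) (λ.0))) (λ.0)
  step 1: (λ.λ.0) ((λ.0) (λ.λ.λ.λ.1 0)) (λ.(λ.λ.2) (λ.0))
  step 2: (λ.0) (λ.(λ.λ.2) (λ.0))
  step 3: λ.(λ.λ.2) (λ.0)
  step 4: λ.λ.1

Answer: YES — reaches normal form λ.λ.1 in 4 ≤ 4 steps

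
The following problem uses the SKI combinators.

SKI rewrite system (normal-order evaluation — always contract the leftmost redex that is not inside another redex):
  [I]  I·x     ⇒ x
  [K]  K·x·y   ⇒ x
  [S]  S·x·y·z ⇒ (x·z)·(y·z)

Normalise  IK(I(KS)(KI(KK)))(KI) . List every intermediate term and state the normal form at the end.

  start: IK(I(KS)(KI(KK)))(KI)
  →1  K(I(KS)(KI(KK)))(KI)
  →2  I(KS)(KI(KK))
  →3  KS(KI(KK))
  →4  S

Answer: normal form = S  (in 4 steps)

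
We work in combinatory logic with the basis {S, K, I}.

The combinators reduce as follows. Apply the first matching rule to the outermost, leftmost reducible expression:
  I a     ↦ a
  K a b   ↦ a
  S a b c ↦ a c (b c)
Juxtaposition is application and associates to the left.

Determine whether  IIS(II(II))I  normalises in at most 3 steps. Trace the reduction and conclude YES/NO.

Answer: NO — after 3 steps the term is S(I(II))I, not yet normal

Working:
  start: IIS(II(II))I
  step 1: IS(II(II))I
  step 2: S(II(II))I
  step 3: S(I(II))I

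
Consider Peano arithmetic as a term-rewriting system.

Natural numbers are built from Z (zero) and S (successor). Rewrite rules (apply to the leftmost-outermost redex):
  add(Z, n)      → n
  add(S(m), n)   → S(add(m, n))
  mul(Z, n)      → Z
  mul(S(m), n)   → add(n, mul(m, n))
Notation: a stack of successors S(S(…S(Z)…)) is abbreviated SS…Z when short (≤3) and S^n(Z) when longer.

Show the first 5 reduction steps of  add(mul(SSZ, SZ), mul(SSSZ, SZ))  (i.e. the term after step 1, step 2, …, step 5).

Answer: after 5 steps: S(add(add(SZ, mul(Z, SZ)), mul(SSSZ, SZ)))

Reduction:
  start: add(mul(SSZ, SZ), mul(SSSZ, SZ))
  →1  add(add(SZ, mul(SZ, SZ)), mul(SSSZ, SZ))
  →2  add(S(add(Z, mul(SZ, SZ))), mul(SSSZ, SZ))
  →3  S(add(add(Z, mul(SZ, SZ)), mul(SSSZ, SZ)))
  →4  S(add(mul(SZ, SZ), mul(SSSZ, SZ)))
  →5  S(add(add(SZ, mul(Z, SZ)), mul(SSSZ, SZ)))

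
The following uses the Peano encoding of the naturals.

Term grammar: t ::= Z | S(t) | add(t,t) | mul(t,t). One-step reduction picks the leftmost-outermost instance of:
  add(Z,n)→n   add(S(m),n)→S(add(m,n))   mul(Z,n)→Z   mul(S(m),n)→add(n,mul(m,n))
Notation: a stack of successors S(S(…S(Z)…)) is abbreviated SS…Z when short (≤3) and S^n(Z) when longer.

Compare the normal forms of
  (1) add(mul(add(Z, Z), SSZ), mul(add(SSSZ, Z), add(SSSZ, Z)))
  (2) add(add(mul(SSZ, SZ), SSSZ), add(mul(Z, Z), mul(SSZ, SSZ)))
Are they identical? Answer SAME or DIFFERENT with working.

Term A:
  start: add(mul(add(Z, Z), SSZ), mul(add(SSSZ, Z), add(SSSZ, Z)))
  →1  add(mul(Z, SSZ), mul(add(SSSZ, Z), add(SSSZ, Z)))
  →2  add(Z, mul(add(SSSZ, Z), add(SSSZ, Z)))
  →3  mul(add(SSSZ, Z), add(SSSZ, Z))
  →4  mul(S(add(SSZ, Z)), add(SSSZ, Z))
  →5  add(add(SSSZ, Z), mul(add(SSZ, Z), add(SSSZ, Z)))
  →6  add(S(add(SSZ, Z)), mul(add(SSZ, Z), add(SSSZ, Z)))
  →7  S(add(add(SSZ, Z), mul(add(SSZ, Z), add(SSSZ, Z))))
  →8  S(add(S(add(SZ, Z)), mul(add(SSZ, Z), add(SSSZ, Z))))
  →9  S(S(add(add(SZ, Z), mul(add(SSZ, Z), add(SSSZ, Z)))))
  →10  S(S(add(S(add(Z, Z)), mul(add(SSZ, Z), add(SSSZ, Z)))))
  →11  S(S(S(add(add(Z, Z), mul(add(SSZ, Z), add(SSSZ, Z))))))
  →12  S(S(S(add(Z, mul(add(SSZ, Z), add(SSSZ, Z))))))
  →13  S(S(S(mul(add(SSZ, Z), add(SSSZ, Z)))))
  →14  S(S(S(mul(S(add(SZ, Z)), add(SSSZ, Z)))))
  →15  S(S(S(add(add(SSSZ, Z), mul(add(SZ, Z), add(SSSZ, Z))))))
  →16  S(S(S(add(S(add(SSZ, Z)), mul(add(SZ, Z), add(SSSZ, Z))))))
  →17  S(S(S(S(add(add(SSZ, Z), mul(add(SZ, Z), add(SSSZ, Z)))))))
  →18  S(S(S(S(add(S(add(SZ, Z)), mul(add(SZ, Z), add(SSSZ, Z)))))))
  →19  S(S(S(S(S(add(add(SZ, Z), mul(add(SZ, Z), add(SSSZ, Z))))))))
  →20  S(S(S(S(S(add(S(add(Z, Z)), mul(add(SZ, Z), add(SSSZ, Z))))))))
  →21  S(S(S(S(S(S(add(add(Z, Z), mul(add(SZ, Z), add(SSSZ, Z)))))))))
  →22  S(S(S(S(S(S(add(Z, mul(add(SZ, Z), add(SSSZ, Z)))))))))
  →23  S(S(S(S(S(S(mul(add(SZ, Z), add(SSSZ, Z))))))))
  →24  S(S(S(S(S(S(mul(S(add(Z, Z)), add(SSSZ, Z))))))))
  →25  S(S(S(S(S(S(add(add(SSSZ, Z), mul(add(Z, Z), add(SSSZ, Z)))))))))
  →26  S(S(S(S(S(S(add(S(add(SSZ, Z)), mul(add(Z, Z), add(SSSZ, Z)))))))))
  →27  S(S(S(S(S(S(S(add(add(SSZ, Z), mul(add(Z, Z), add(SSSZ, Z))))))))))
  →28  S(S(S(S(S(S(S(add(S(add(SZ, Z)), mul(add(Z, Z), add(SSSZ, Z))))))))))
  →29  S(S(S(S(S(S(S(S(add(add(SZ, Z), mul(add(Z, Z), add(SSSZ, Z)))))))))))
  →30  S(S(S(S(S(S(S(S(add(S(add(Z, Z)), mul(add(Z, Z), add(SSSZ, Z)))))))))))
  →31  S(S(S(S(S(S(S(S(S(add(add(Z, Z), mul(add(Z, Z), add(SSSZ, Z))))))))))))
  →32  S(S(S(S(S(S(S(S(S(add(Z, mul(add(Z, Z), add(SSSZ, Z))))))))))))
  →33  S(S(S(S(S(S(S(S(S(mul(add(Z, Z), add(SSSZ, Z)))))))))))
  →34  S(S(S(S(S(S(S(S(S(mul(Z, add(SSSZ, Z)))))))))))
  →35  S^9(Z)

Term B:
  start: add(add(mul(SSZ, SZ), SSSZ), add(mul(Z, Z), mul(SSZ, SSZ)))
  →1  add(add(add(SZ, mul(SZ, SZ)), SSSZ), add(mul(Z, Z), mul(SSZ, SSZ)))
  →2  add(add(S(add(Z, mul(SZ, SZ))), SSSZ), add(mul(Z, Z), mul(SSZ, SSZ)))
  →3  add(S(add(add(Z, mul(SZ, SZ)), SSSZ)), add(mul(Z, Z), mul(SSZ, SSZ)))
  →4  S(add(add(add(Z, mul(SZ, SZ)), SSSZ), add(mul(Z, Z), mul(SSZ, SSZ))))
  →5  S(add(add(mul(SZ, SZ), SSSZ), add(mul(Z, Z), mul(SSZ, SSZ))))
  →6  S(add(add(add(SZ, mul(Z, SZ)), SSSZ), add(mul(Z, Z), mul(SSZ, SSZ))))
  →7  S(add(add(S(add(Z, mul(Z, SZ))), SSSZ), add(mul(Z, Z), mul(SSZ, SSZ))))
  →8  S(add(S(add(add(Z, mul(Z, SZ)), SSSZ)), add(mul(Z, Z), mul(SSZ, SSZ))))
  →9  S(S(add(add(add(Z, mul(Z, SZ)), SSSZ), add(mul(Z, Z), mul(SSZ, SSZ)))))
  →10  S(S(add(add(mul(Z, SZ), SSSZ), add(mul(Z, Z), mul(SSZ, SSZ)))))
  →11  S(S(add(add(Z, SSSZ), add(mul(Z, Z), mul(SSZ, SSZ)))))
  →12  S(S(add(SSSZ, add(mul(Z, Z), mul(SSZ, SSZ)))))
  →13  S(S(S(add(SSZ, add(mul(Z, Z), mul(SSZ, SSZ))))))
  →14  S(S(S(S(add(SZ, add(mul(Z, Z), mul(SSZ, SSZ)))))))
  →15  S(S(S(S(S(add(Z, add(mul(Z, Z), mul(SSZ, SSZ))))))))
  →16  S(S(S(S(S(add(mul(Z, Z), mul(SSZ, SSZ)))))))
  →17  S(S(S(S(S(add(Z, mul(SSZ, SSZ)))))))
  →18  S(S(S(S(S(mul(SSZ, SSZ))))))
  →19  S(S(S(S(S(add(SSZ, mul(SZ, SSZ)))))))
  →20  S(S(S(S(S(S(add(SZ, mul(SZ, SSZ))))))))
  →21  S(S(S(S(S(S(S(add(Z, mul(SZ, SSZ)))))))))
  →22  S(S(S(S(S(S(S(mul(SZ, SSZ))))))))
  →23  S(S(S(S(S(S(S(add(SSZ, mul(Z, SSZ)))))))))
  →24  S(S(S(S(S(S(S(S(add(SZ, mul(Z, SSZ))))))))))
  →25  S(S(S(S(S(S(S(S(S(add(Z, mul(Z, SSZ)))))))))))
  →26  S(S(S(S(S(S(S(S(S(mul(Z, SSZ))))))))))
  →27  S^9(Z)

Answer: SAME — A ⇓ S^9(Z), B ⇓ S^9(Z)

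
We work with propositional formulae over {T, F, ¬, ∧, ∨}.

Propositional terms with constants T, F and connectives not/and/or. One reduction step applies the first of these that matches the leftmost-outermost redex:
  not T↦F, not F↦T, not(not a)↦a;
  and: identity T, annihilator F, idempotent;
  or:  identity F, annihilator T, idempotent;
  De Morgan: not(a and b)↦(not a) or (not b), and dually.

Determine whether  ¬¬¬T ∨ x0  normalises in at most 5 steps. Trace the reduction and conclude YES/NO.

  start: ¬¬¬T ∨ x0
  →1  ¬T ∨ x0
  →2  F ∨ x0
  →3  x0

Answer: YES — reaches normal form x0 in 3 ≤ 5 steps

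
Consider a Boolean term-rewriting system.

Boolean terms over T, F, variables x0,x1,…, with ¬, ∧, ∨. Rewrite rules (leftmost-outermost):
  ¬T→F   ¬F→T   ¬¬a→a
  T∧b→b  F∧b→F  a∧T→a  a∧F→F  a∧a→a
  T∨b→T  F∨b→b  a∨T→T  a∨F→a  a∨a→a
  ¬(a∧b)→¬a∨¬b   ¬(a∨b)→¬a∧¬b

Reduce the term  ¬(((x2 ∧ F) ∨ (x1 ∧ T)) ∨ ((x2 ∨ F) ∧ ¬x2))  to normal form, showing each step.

Answer: normal form = ¬x1 ∧ (¬x2 ∨ x2)  (in 14 steps)

Working:
  start: ¬(((x2 ∧ F) ∨ (x1 ∧ T)) ∨ ((x2 ∨ F) ∧ ¬x2))
  [1] ¬((x2 ∧ F) ∨ (x1 ∧ T)) ∧ ¬((x2 ∨ F) ∧ ¬x2)
  [2] (¬(x2 ∧ F) ∧ ¬(x1 ∧ T)) ∧ ¬((x2 ∨ F) ∧ ¬x2)
  [3] ((¬x2 ∨ ¬F) ∧ ¬(x1 ∧ T)) ∧ ¬((x2 ∨ F) ∧ ¬x2)
  [4] ((¬x2 ∨ T) ∧ ¬(x1 ∧ T)) ∧ ¬((x2 ∨ F) ∧ ¬x2)
  [5] (T ∧ ¬(x1 ∧ T)) ∧ ¬((x2 ∨ F) ∧ ¬x2)
  [6] ¬(x1 ∧ T) ∧ ¬((x2 ∨ F) ∧ ¬x2)
  [7] (¬x1 ∨ ¬T) ∧ ¬((x2 ∨ F) ∧ ¬x2)
  [8] (¬x1 ∨ F) ∧ ¬((x2 ∨ F) ∧ ¬x2)
  [9] ¬x1 ∧ ¬((x2 ∨ F) ∧ ¬x2)
  [10] ¬x1 ∧ (¬(x2 ∨ F) ∨ ¬¬x2)
  [11] ¬x1 ∧ ((¬x2 ∧ ¬F) ∨ ¬¬x2)
  [12] ¬x1 ∧ ((¬x2 ∧ T) ∨ ¬¬x2)
  [13] ¬x1 ∧ (¬x2 ∨ ¬¬x2)
  [14] ¬x1 ∧ (¬x2 ∨ x2)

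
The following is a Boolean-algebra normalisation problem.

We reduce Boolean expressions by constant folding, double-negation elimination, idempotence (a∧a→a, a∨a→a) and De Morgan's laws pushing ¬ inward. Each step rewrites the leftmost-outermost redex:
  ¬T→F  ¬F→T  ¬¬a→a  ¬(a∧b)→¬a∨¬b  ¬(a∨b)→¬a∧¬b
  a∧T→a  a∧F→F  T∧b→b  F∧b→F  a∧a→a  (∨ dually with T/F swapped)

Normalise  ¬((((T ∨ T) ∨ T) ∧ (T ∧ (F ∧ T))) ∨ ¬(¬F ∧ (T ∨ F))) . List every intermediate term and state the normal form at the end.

  start: ¬((((T ∨ T) ∨ T) ∧ (T ∧ (F ∧ T))) ∨ ¬(¬F ∧ (T ∨ F)))
  step 1: ¬(((T ∨ T) ∨ T) ∧ (T ∧ (F ∧ T))) ∧ ¬¬(¬F ∧ (T ∨ F))
  step 2: (¬((T ∨ T) ∨ T) ∨ ¬(T ∧ (F ∧ T))) ∧ ¬¬(¬F ∧ (T ∨ F))
  step 3: ((¬(T ∨ T) ∧ ¬T) ∨ ¬(T ∧ (F ∧ T))) ∧ ¬¬(¬F ∧ (T ∨ F))
  step 4: (((¬T ∧ ¬T) ∧ ¬T) ∨ ¬(T ∧ (F ∧ T))) ∧ ¬¬(¬F ∧ (T ∨ F))
  step 5: ((¬T ∧ ¬T) ∨ ¬(T ∧ (F ∧ T))) ∧ ¬¬(¬F ∧ (T ∨ F))
  step 6: (¬T ∨ ¬(T ∧ (F ∧ T))) ∧ ¬¬(¬F ∧ (T ∨ F))
  step 7: (F ∨ ¬(T ∧ (F ∧ T))) ∧ ¬¬(¬F ∧ (T ∨ F))
  step 8: ¬(T ∧ (F ∧ T)) ∧ ¬¬(¬F ∧ (T ∨ F))
  step 9: (¬T ∨ ¬(F ∧ T)) ∧ ¬¬(¬F ∧ (T ∨ F))
  step 10: (F ∨ ¬(F ∧ T)) ∧ ¬¬(¬F ∧ (T ∨ F))
  step 11: ¬(F ∧ T) ∧ ¬¬(¬F ∧ (T ∨ F))
  step 12: (¬F ∨ ¬T) ∧ ¬¬(¬F ∧ (T ∨ F))
  step 13: (T ∨ ¬T) ∧ ¬¬(¬F ∧ (T ∨ F))
  step 14: T ∧ ¬¬(¬F ∧ (T ∨ F))
  step 15: ¬¬(¬F ∧ (T ∨ F))
  step 16: ¬F ∧ (T ∨ F)
  step 17: T ∧ (T ∨ F)
  step 18: T ∨ F
  step 19: T

Answer: normal form = T  (in 19 steps)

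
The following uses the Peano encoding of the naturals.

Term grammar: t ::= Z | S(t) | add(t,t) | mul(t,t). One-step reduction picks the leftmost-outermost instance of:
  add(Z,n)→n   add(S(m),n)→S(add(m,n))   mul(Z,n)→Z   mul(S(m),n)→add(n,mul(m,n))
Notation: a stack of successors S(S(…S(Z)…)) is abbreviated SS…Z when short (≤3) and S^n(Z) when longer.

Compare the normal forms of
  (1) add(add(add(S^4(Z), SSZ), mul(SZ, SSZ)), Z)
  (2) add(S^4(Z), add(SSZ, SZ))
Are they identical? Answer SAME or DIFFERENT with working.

Answer: DIFFERENT — A ⇓ S^8(Z), B ⇓ S^7(Z)

Reduction:
Term A:
  start: add(add(add(S^4(Z), SSZ), mul(SZ, SSZ)), Z)
  →1  add(add(S(add(SSSZ, SSZ)), mul(SZ, SSZ)), Z)
  →2  add(S(add(add(SSSZ, SSZ), mul(SZ, SSZ))), Z)
  →3  S(add(add(add(SSSZ, SSZ), mul(SZ, SSZ)), Z))
  →4  S(add(add(S(add(SSZ, SSZ)), mul(SZ, SSZ)), Z))
  →5  S(add(S(add(add(SSZ, SSZ), mul(SZ, SSZ))), Z))
  →6  S(S(add(add(add(SSZ, SSZ), mul(SZ, SSZ)), Z)))
  →7  S(S(add(add(S(add(SZ, SSZ)), mul(SZ, SSZ)), Z)))
  →8  S(S(add(S(add(add(SZ, SSZ), mul(SZ, SSZ))), Z)))
  →9  S(S(S(add(add(add(SZ, SSZ), mul(SZ, SSZ)), Z))))
  →10  S(S(S(add(add(S(add(Z, SSZ)), mul(SZ, SSZ)), Z))))
  →11  S(S(S(add(S(add(add(Z, SSZ), mul(SZ, SSZ))), Z))))
  →12  S(S(S(S(add(add(add(Z, SSZ), mul(SZ, SSZ)), Z)))))
  →13  S(S(S(S(add(add(SSZ, mul(SZ, SSZ)), Z)))))
  →14  S(S(S(S(add(S(add(SZ, mul(SZ, SSZ))), Z)))))
  →15  S(S(S(S(S(add(add(SZ, mul(SZ, SSZ)), Z))))))
  →16  S(S(S(S(S(add(S(add(Z, mul(SZ, SSZ))), Z))))))
  →17  S(S(S(S(S(S(add(add(Z, mul(SZ, SSZ)), Z)))))))
  →18  S(S(S(S(S(S(add(mul(SZ, SSZ), Z)))))))
  →19  S(S(S(S(S(S(add(add(SSZ, mul(Z, SSZ)), Z)))))))
  →20  S(S(S(S(S(S(add(S(add(SZ, mul(Z, SSZ))), Z)))))))
  →21  S(S(S(S(S(S(S(add(add(SZ, mul(Z, SSZ)), Z))))))))
  →22  S(S(S(S(S(S(S(add(S(add(Z, mul(Z, SSZ))), Z))))))))
  →23  S(S(S(S(S(S(S(S(add(add(Z, mul(Z, SSZ)), Z)))))))))
  →24  S(S(S(S(S(S(S(S(add(mul(Z, SSZ), Z)))))))))
  →25  S(S(S(S(S(S(S(S(add(Z, Z)))))))))
  →26  S^8(Z)

Term B:
  start: add(S^4(Z), add(SSZ, SZ))
  →1  S(add(SSSZ, add(SSZ, SZ)))
  →2  S(S(add(SSZ, add(SSZ, SZ))))
  →3  S(S(S(add(SZ, add(SSZ, SZ)))))
  →4  S(S(S(S(add(Z, add(SSZ, SZ))))))
  →5  S(S(S(S(add(SSZ, SZ)))))
  →6  S(S(S(S(S(add(SZ, SZ))))))
  →7  S(S(S(S(S(S(add(Z, SZ)))))))
  →8  S^7(Z)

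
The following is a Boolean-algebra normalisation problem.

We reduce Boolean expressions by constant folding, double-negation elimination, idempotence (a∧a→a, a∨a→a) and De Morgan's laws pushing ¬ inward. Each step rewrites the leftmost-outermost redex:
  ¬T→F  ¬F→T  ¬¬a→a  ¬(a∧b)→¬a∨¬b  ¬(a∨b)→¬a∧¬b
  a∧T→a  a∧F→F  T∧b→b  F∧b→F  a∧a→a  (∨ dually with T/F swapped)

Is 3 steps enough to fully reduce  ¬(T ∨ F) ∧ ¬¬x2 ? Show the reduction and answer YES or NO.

Answer: NO — after 3 steps the term is F ∧ ¬¬x2, not yet normal

Reduction:
  start: ¬(T ∨ F) ∧ ¬¬x2
  →1  (¬T ∧ ¬F) ∧ ¬¬x2
  →2  (F ∧ ¬F) ∧ ¬¬x2
  →3  F ∧ ¬¬x2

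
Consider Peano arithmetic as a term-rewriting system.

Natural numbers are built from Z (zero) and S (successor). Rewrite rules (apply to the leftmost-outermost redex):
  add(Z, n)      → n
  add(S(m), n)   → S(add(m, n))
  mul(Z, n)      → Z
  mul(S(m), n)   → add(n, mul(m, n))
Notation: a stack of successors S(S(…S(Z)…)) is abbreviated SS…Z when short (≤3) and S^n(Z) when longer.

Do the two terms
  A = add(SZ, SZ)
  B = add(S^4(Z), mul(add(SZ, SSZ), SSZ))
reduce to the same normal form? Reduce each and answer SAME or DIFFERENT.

Answer: DIFFERENT — A ⇓ SSZ, B ⇓ S^10(Z)

Working:
Term A:
  start: add(SZ, SZ)
  [1] S(add(Z, SZ))
  [2] SSZ

Term B:
  start: add(S^4(Z), mul(add(SZ, SSZ), SSZ))
  [1] S(add(SSSZ, mul(add(SZ, SSZ), SSZ)))
  [2] S(S(add(SSZ, mul(add(SZ, SSZ), SSZ))))
  [3] S(S(S(add(SZ, mul(add(SZ, SSZ), SSZ)))))
  [4] S(S(S(S(add(Z, mul(add(SZ, SSZ), SSZ))))))
  [5] S(S(S(S(mul(add(SZ, SSZ), SSZ)))))
  [6] S(S(S(S(mul(S(add(Z, SSZ)), SSZ)))))
  [7] S(S(S(S(add(SSZ, mul(add(Z, SSZ), SSZ))))))
  [8] S(S(S(S(S(add(SZ, mul(add(Z, SSZ), SSZ)))))))
  [9] S(S(S(S(S(S(add(Z, mul(add(Z, SSZ), SSZ))))))))
  [10] S(S(S(S(S(S(mul(add(Z, SSZ), SSZ)))))))
  [11] S(S(S(S(S(S(mul(SSZ, SSZ)))))))
  [12] S(S(S(S(S(S(add(SSZ, mul(SZ, SSZ))))))))
  [13] S(S(S(S(S(S(S(add(SZ, mul(SZ, SSZ)))))))))
  [14] S(S(S(S(S(S(S(S(add(Z, mul(SZ, SSZ))))))))))
  [15] S(S(S(S(S(S(S(S(mul(SZ, SSZ)))))))))
  [16] S(S(S(S(S(S(S(S(add(SSZ, mul(Z, SSZ))))))))))
  [17] S(S(S(S(S(S(S(S(S(add(SZ, mul(Z, SSZ)))))))))))
  [18] S(S(S(S(S(S(S(S(S(S(add(Z, mul(Z, SSZ))))))))))))
  [19] S(S(S(S(S(S(S(S(S(S(mul(Z, SSZ)))))))))))
  [20] S^10(Z)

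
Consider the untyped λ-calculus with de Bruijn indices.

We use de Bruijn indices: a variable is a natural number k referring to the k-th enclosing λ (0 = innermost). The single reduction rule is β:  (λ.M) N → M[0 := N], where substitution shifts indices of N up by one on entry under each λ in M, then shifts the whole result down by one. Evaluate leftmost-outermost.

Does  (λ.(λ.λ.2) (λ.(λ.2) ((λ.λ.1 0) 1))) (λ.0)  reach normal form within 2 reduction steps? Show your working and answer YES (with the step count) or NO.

Answer: YES — reaches normal form λ.λ.0 in 2 ≤ 2 steps

Working:
  start: (λ.(λ.λ.2) (λ.(λ.2) ((λ.λ.1 0) 1))) (λ.0)
  [1] (λ.λ.λ.0) (λ.(λ.λ.0) ((λ.λ.1 0) (λ.0)))
  [2] λ.λ.0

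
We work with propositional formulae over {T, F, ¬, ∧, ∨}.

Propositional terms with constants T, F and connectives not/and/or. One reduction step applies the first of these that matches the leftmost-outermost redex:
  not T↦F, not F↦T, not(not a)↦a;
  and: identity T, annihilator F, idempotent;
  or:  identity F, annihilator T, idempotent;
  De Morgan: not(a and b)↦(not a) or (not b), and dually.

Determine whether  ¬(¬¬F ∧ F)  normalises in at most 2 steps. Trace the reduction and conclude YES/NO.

  start: ¬(¬¬F ∧ F)
  [1] ¬¬¬F ∨ ¬F
  [2] ¬F ∨ ¬F

Answer: NO — after 2 steps the term is ¬F ∨ ¬F, not yet normal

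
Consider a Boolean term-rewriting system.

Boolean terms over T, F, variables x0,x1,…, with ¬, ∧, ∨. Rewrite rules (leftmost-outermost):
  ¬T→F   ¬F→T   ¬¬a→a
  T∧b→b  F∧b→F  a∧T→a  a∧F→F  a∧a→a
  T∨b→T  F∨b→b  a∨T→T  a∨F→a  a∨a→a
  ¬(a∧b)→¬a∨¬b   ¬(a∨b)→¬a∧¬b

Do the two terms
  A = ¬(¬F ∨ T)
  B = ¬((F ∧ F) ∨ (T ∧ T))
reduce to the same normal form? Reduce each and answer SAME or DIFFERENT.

Term A:
  start: ¬(¬F ∨ T)
  step 1: ¬¬F ∧ ¬T
  step 2: F ∧ ¬T
  step 3: F

Term B:
  start: ¬((F ∧ F) ∨ (T ∧ T))
  step 1: ¬(F ∧ F) ∧ ¬(T ∧ T)
  step 2: (¬F ∨ ¬F) ∧ ¬(T ∧ T)
  step 3: ¬F ∧ ¬(T ∧ T)
  step 4: T ∧ ¬(T ∧ T)
  step 5: ¬(T ∧ T)
  step 6: ¬T ∨ ¬T
  step 7: ¬T
  step 8: F

Answer: SAME — A ⇓ F, B ⇓ F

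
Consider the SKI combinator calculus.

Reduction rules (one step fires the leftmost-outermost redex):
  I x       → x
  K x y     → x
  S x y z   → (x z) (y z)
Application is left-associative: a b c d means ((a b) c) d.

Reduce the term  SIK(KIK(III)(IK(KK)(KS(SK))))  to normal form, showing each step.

Answer: normal form = K  (in 10 steps)

Reduction:
  start: SIK(KIK(III)(IK(KK)(KS(SK))))
  [1] I(KIK(III)(IK(KK)(KS(SK))))(K(KIK(III)(IK(KK)(KS(SK)))))
  [2] KIK(III)(IK(KK)(KS(SK)))(K(KIK(III)(IK(KK)(KS(SK)))))
  [3] I(III)(IK(KK)(KS(SK)))(K(KIK(III)(IK(KK)(KS(SK)))))
  [4] III(IK(KK)(KS(SK)))(K(KIK(III)(IK(KK)(KS(SK)))))
  [5] II(IK(KK)(KS(SK)))(K(KIK(III)(IK(KK)(KS(SK)))))
  [6] I(IK(KK)(KS(SK)))(K(KIK(III)(IK(KK)(KS(SK)))))
  [7] IK(KK)(KS(SK))(K(KIK(III)(IK(KK)(KS(SK)))))
  [8] K(KK)(KS(SK))(K(KIK(III)(IK(KK)(KS(SK)))))
  [9] KK(K(KIK(III)(IK(KK)(KS(SK)))))
  [10] K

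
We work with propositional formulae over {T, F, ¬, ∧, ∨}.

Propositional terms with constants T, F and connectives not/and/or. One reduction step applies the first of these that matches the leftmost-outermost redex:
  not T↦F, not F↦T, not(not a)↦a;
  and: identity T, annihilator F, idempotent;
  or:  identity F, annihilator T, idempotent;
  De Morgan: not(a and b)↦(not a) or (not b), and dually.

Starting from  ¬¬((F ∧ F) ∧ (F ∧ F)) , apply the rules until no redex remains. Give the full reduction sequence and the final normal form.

Answer: normal form = F  (in 3 steps)

Reduction:
  start: ¬¬((F ∧ F) ∧ (F ∧ F))
  step 1: (F ∧ F) ∧ (F ∧ F)
  step 2: F ∧ F
  step 3: F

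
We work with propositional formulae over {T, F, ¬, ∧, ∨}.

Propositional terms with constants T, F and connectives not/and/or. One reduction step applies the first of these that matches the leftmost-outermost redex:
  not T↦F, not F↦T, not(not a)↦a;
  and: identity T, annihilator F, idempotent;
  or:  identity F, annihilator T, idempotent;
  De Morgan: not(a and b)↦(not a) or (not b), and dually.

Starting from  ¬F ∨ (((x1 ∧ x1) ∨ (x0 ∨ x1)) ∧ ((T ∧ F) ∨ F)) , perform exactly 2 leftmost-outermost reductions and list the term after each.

Answer: after 2 steps: T

Reduction:
  start: ¬F ∨ (((x1 ∧ x1) ∨ (x0 ∨ x1)) ∧ ((T ∧ F) ∨ F))
  →1  T ∨ (((x1 ∧ x1) ∨ (x0 ∨ x1)) ∧ ((T ∧ F) ∨ F))
  →2  T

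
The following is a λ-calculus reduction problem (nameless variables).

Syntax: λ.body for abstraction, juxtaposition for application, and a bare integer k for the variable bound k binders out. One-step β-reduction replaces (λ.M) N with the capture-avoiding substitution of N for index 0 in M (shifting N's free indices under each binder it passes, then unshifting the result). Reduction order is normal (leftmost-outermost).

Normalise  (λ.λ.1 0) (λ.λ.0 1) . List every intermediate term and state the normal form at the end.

  start: (λ.λ.1 0) (λ.λ.0 1)
  →1  λ.(λ.λ.0 1) 0
  →2  λ.λ.0 1

Answer: normal form = λ.λ.0 1  (in 2 steps)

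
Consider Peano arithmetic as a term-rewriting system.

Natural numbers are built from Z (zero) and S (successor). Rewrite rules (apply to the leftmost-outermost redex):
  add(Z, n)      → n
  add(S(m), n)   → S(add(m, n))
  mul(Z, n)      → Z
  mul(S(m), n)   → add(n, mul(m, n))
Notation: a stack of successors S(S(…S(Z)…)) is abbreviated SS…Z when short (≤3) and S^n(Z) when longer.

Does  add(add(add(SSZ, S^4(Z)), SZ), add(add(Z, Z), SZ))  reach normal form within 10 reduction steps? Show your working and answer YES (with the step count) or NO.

  start: add(add(add(SSZ, S^4(Z)), SZ), add(add(Z, Z), SZ))
  →1  add(add(S(add(SZ, S^4(Z))), SZ), add(add(Z, Z), SZ))
  →2  add(S(add(add(SZ, S^4(Z)), SZ)), add(add(Z, Z), SZ))
  →3  S(add(add(add(SZ, S^4(Z)), SZ), add(add(Z, Z), SZ)))
  →4  S(add(add(S(add(Z, S^4(Z))), SZ), add(add(Z, Z), SZ)))
  →5  S(add(S(add(add(Z, S^4(Z)), SZ)), add(add(Z, Z), SZ)))
  →6  S(S(add(add(add(Z, S^4(Z)), SZ), add(add(Z, Z), SZ))))
  →7  S(S(add(add(S^4(Z), SZ), add(add(Z, Z), SZ))))
  →8  S(S(add(S(add(SSSZ, SZ)), add(add(Z, Z), SZ))))
  →9  S(S(S(add(add(SSSZ, SZ), add(add(Z, Z), SZ)))))
  →10  S(S(S(add(S(add(SSZ, SZ)), add(add(Z, Z), SZ)))))

Answer: NO — after 10 steps the term is S(S(S(add(S(add(SSZ, SZ)), add(add(Z, Z), SZ))))), not yet normal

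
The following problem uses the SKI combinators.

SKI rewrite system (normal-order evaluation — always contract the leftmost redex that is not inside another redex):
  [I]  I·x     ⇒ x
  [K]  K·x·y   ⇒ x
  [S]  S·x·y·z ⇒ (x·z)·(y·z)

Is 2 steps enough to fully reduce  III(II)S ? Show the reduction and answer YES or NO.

  start: III(II)S
  →1  II(II)S
  →2  I(II)S

Answer: NO — after 2 steps the term is I(II)S, not yet normal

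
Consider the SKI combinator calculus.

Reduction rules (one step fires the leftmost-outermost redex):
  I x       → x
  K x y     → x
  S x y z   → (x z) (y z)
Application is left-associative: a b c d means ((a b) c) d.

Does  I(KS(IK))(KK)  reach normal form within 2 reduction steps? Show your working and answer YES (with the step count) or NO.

Answer: YES — reaches normal form S(KK) in 2 ≤ 2 steps

Working:
  start: I(KS(IK))(KK)
  step 1: KS(IK)(KK)
  step 2: S(KK)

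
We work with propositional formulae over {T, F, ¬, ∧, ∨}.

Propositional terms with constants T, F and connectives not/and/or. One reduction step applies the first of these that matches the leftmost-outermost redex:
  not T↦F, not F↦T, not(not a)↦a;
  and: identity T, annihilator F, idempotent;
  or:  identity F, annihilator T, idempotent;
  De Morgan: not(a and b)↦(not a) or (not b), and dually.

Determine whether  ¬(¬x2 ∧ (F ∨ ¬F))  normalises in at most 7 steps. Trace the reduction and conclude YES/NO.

Answer: YES — reaches normal form x2 in 7 ≤ 7 steps

Reduction:
  start: ¬(¬x2 ∧ (F ∨ ¬F))
  step 1: ¬¬x2 ∨ ¬(F ∨ ¬F)
  step 2: x2 ∨ ¬(F ∨ ¬F)
  step 3: x2 ∨ (¬F ∧ ¬¬F)
  step 4: x2 ∨ (T ∧ ¬¬F)
  step 5: x2 ∨ ¬¬F
  step 6: x2 ∨ F
  step 7: x2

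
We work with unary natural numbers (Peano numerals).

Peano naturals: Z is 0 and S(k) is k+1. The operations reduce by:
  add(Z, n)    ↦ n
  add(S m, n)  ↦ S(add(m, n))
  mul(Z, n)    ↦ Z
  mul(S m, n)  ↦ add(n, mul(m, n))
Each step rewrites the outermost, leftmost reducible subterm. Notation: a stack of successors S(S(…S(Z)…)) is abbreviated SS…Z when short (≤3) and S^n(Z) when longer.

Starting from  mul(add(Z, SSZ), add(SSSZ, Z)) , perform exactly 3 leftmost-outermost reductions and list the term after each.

  start: mul(add(Z, SSZ), add(SSSZ, Z))
  step 1: mul(SSZ, add(SSSZ, Z))
  step 2: add(add(SSSZ, Z), mul(SZ, add(SSSZ, Z)))
  step 3: add(S(add(SSZ, Z)), mul(SZ, add(SSSZ, Z)))

Answer: after 3 steps: add(S(add(SSZ, Z)), mul(SZ, add(SSSZ, Z)))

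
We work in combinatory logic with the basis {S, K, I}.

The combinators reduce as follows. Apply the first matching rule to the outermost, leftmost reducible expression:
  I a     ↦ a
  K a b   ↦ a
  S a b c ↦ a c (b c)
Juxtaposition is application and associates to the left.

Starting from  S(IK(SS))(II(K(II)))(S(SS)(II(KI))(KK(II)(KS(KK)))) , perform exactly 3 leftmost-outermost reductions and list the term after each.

Answer: after 3 steps: SS(II(K(II))(S(SS)(II(KI))(KK(II)(KS(KK)))))

Derivation:
  start: S(IK(SS))(II(K(II)))(S(SS)(II(KI))(KK(II)(KS(KK))))
  [1] IK(SS)(S(SS)(II(KI))(KK(II)(KS(KK))))(II(K(II))(S(SS)(II(KI))(KK(II)(KS(KK)))))
  [2] K(SS)(S(SS)(II(KI))(KK(II)(KS(KK))))(II(K(II))(S(SS)(II(KI))(KK(II)(KS(KK)))))
  [3] SS(II(K(II))(S(SS)(II(KI))(KK(II)(KS(KK)))))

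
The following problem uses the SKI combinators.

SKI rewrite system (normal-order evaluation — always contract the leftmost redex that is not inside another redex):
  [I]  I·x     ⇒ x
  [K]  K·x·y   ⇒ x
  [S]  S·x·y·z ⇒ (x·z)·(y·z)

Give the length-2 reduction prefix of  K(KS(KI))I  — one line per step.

Answer: after 2 steps: S

Working:
  start: K(KS(KI))I
  →1  KS(KI)
  →2  S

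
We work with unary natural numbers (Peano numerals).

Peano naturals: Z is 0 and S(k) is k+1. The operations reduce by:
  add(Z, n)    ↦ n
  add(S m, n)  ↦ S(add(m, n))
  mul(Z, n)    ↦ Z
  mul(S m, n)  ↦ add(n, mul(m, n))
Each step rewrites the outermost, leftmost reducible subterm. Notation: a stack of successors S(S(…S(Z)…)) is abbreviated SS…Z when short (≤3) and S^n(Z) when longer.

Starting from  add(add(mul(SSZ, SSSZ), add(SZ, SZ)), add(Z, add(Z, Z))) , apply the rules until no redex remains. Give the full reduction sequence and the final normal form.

  start: add(add(mul(SSZ, SSSZ), add(SZ, SZ)), add(Z, add(Z, Z)))
  →1  add(add(add(SSSZ, mul(SZ, SSSZ)), add(SZ, SZ)), add(Z, add(Z, Z)))
  →2  add(add(S(add(SSZ, mul(SZ, SSSZ))), add(SZ, SZ)), add(Z, add(Z, Z)))
  →3  add(S(add(add(SSZ, mul(SZ, SSSZ)), add(SZ, SZ))), add(Z, add(Z, Z)))
  →4  S(add(add(add(SSZ, mul(SZ, SSSZ)), add(SZ, SZ)), add(Z, add(Z, Z))))
  →5  S(add(add(S(add(SZ, mul(SZ, SSSZ))), add(SZ, SZ)), add(Z, add(Z, Z))))
  →6  S(add(S(add(add(SZ, mul(SZ, SSSZ)), add(SZ, SZ))), add(Z, add(Z, Z))))
  →7  S(S(add(add(add(SZ, mul(SZ, SSSZ)), add(SZ, SZ)), add(Z, add(Z, Z)))))
  →8  S(S(add(add(S(add(Z, mul(SZ, SSSZ))), add(SZ, SZ)), add(Z, add(Z, Z)))))
  →9  S(S(add(S(add(add(Z, mul(SZ, SSSZ)), add(SZ, SZ))), add(Z, add(Z, Z)))))
  →10  S(S(S(add(add(add(Z, mul(SZ, SSSZ)), add(SZ, SZ)), add(Z, add(Z, Z))))))
  →11  S(S(S(add(add(mul(SZ, SSSZ), add(SZ, SZ)), add(Z, add(Z, Z))))))
  →12  S(S(S(add(add(add(SSSZ, mul(Z, SSSZ)), add(SZ, SZ)), add(Z, add(Z, Z))))))
  →13  S(S(S(add(add(S(add(SSZ, mul(Z, SSSZ))), add(SZ, SZ)), add(Z, add(Z, Z))))))
  →14  S(S(S(add(S(add(add(SSZ, mul(Z, SSSZ)), add(SZ, SZ))), add(Z, add(Z, Z))))))
  →15  S(S(S(S(add(add(add(SSZ, mul(Z, SSSZ)), add(SZ, SZ)), add(Z, add(Z, Z)))))))
  →16  S(S(S(S(add(add(S(add(SZ, mul(Z, SSSZ))), add(SZ, SZ)), add(Z, add(Z, Z)))))))
  →17  S(S(S(S(add(S(add(add(SZ, mul(Z, SSSZ)), add(SZ, SZ))), add(Z, add(Z, Z)))))))
  →18  S(S(S(S(S(add(add(add(SZ, mul(Z, SSSZ)), add(SZ, SZ)), add(Z, add(Z, Z))))))))
  →19  S(S(S(S(S(add(add(S(add(Z, mul(Z, SSSZ))), add(SZ, SZ)), add(Z, add(Z, Z))))))))
  →20  S(S(S(S(S(add(S(add(add(Z, mul(Z, SSSZ)), add(SZ, SZ))), add(Z, add(Z, Z))))))))
  →21  S(S(S(S(S(S(add(add(add(Z, mul(Z, SSSZ)), add(SZ, SZ)), add(Z, add(Z, Z)))))))))
  →22  S(S(S(S(S(S(add(add(mul(Z, SSSZ), add(SZ, SZ)), add(Z, add(Z, Z)))))))))
  →23  S(S(S(S(S(S(add(add(Z, add(SZ, SZ)), add(Z, add(Z, Z)))))))))
  →24  S(S(S(S(S(S(add(add(SZ, SZ), add(Z, add(Z, Z)))))))))
  →25  S(S(S(S(S(S(add(S(add(Z, SZ)), add(Z, add(Z, Z)))))))))
  →26  S(S(S(S(S(S(S(add(add(Z, SZ), add(Z, add(Z, Z))))))))))
  →27  S(S(S(S(S(S(S(add(SZ, add(Z, add(Z, Z))))))))))
  →28  S(S(S(S(S(S(S(S(add(Z, add(Z, add(Z, Z)))))))))))
  →29  S(S(S(S(S(S(S(S(add(Z, add(Z, Z))))))))))
  →30  S(S(S(S(S(S(S(S(add(Z, Z)))))))))
  →31  S^8(Z)

Answer: normal form = S^8(Z)  (in 31 steps)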